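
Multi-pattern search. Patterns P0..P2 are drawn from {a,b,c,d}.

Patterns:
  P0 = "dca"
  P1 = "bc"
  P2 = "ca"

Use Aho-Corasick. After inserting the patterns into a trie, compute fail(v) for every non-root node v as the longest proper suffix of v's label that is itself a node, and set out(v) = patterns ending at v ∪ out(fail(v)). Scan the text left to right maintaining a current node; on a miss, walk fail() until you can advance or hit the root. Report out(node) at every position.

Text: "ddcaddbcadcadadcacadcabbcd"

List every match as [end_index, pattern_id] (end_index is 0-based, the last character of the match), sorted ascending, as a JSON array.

Build automaton:
Trie nodes:
  0='ε' goto b→4 c→6 d→1
  1='d' goto c→2
  2='dc' goto a→3
  3='dca' goto ·  ←P0
  4='b' goto c→5
  5='bc' goto ·  ←P1
  6='c' goto a→7
  7='ca' goto ·  ←P2

BFS fail/out derivation:
  fail(1) 'd': from fail(0)=0 chase 'd': 0 ⇒ 0;  out=∅∪out(0)=∅
  fail(4) 'b': from fail(0)=0 chase 'b': 0 ⇒ 0;  out=∅∪out(0)=∅
  fail(6) 'c': from fail(0)=0 chase 'c': 0 ⇒ 0;  out=∅∪out(0)=∅
  fail(2) 'dc': from fail(1)=0 chase 'c': 0 ⇒ 6;  out=∅∪out(6)=∅
  fail(5) 'bc': from fail(4)=0 chase 'c': 0 ⇒ 6;  out={1}∪out(6)={1}
  fail(7) 'ca': from fail(6)=0 chase 'a': 0 ⇒ 0;  out={2}∪out(0)={2}
  fail(3) 'dca': from fail(2)=6 chase 'a': 6 ⇒ 7;  out={0}∪out(7)={0,2}

Run:
i=0 'd': node 0→1
i=1 'd': node 1→1 ·f
i=2 'c': node 1→2
i=3 'a': node 2→3  emit P0@[1:3],P2@[2:3]
i=4 'd': node 3→1 ·f
i=5 'd': node 1→1 ·f
i=6 'b': node 1→4 ·f
i=7 'c': node 4→5  emit P1@[6:7]
i=8 'a': node 5→7 ·f  emit P2@[7:8]
i=9 'd': node 7→1 ·f
i=10 'c': node 1→2
i=11 'a': node 2→3  emit P0@[9:11],P2@[10:11]
i=12 'd': node 3→1 ·f
i=13 'a': node 1→0 ·f
i=14 'd': node 0→1
i=15 'c': node 1→2
i=16 'a': node 2→3  emit P0@[14:16],P2@[15:16]
i=17 'c': node 3→6 ·f
i=18 'a': node 6→7  emit P2@[17:18]
i=19 'd': node 7→1 ·f
i=20 'c': node 1→2
i=21 'a': node 2→3  emit P0@[19:21],P2@[20:21]
i=22 'b': node 3→4 ·f
i=23 'b': node 4→4 ·f
i=24 'c': node 4→5  emit P1@[23:24]
i=25 'd': node 5→1 ·f

Matches: [[3,0],[3,2],[7,1],[8,2],[11,0],[11,2],[16,0],[16,2],[18,2],[21,0],[21,2],[24,1]]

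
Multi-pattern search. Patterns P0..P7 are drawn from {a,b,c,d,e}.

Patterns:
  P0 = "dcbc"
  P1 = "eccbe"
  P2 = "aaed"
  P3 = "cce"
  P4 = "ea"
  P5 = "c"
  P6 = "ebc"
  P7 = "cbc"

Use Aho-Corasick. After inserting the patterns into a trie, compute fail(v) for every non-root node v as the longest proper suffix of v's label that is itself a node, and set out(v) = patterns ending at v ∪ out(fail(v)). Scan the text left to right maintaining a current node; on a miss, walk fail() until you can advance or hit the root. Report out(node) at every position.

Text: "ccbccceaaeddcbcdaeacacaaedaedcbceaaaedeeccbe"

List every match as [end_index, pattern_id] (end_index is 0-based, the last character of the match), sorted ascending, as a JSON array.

Build automaton:
Trie (insert patterns):
  n0 'ε': a→10 c→14 d→1 e→5
  n1 'd': c→2
  n2 'dc': b→3
  n3 'dcb': c→4
  n4 'dcbc': ·  [P0 ends]
  n5 'e': a→17 b→18 c→6
  n6 'ec': c→7
  n7 'ecc': b→8
  n8 'eccb': e→9
  n9 'eccbe': ·  [P1 ends]
  n10 'a': a→11
  n11 'aa': e→12
  n12 'aae': d→13
  n13 'aaed': ·  [P2 ends]
  n14 'c': b→20 c→15  [P5 ends]
  n15 'cc': e→16
  n16 'cce': ·  [P3 ends]
  n17 'ea': ·  [P4 ends]
  n18 'eb': c→19
  n19 'ebc': ·  [P6 ends]
  n20 'cb': c→21
  n21 'cbc': ·  [P7 ends]

BFS fail/out derivation:
  fail(1) 'd': from fail(0)=0 chase 'd': 0 ⇒ 0;  out=∅∪out(0)=∅
  fail(5) 'e': from fail(0)=0 chase 'e': 0 ⇒ 0;  out=∅∪out(0)=∅
  fail(10) 'a': from fail(0)=0 chase 'a': 0 ⇒ 0;  out=∅∪out(0)=∅
  fail(14) 'c': from fail(0)=0 chase 'c': 0 ⇒ 0;  out={5}∪out(0)={5}
  fail(2) 'dc': from fail(1)=0 chase 'c': 0 ⇒ 14;  out=∅∪out(14)={5}
  fail(6) 'ec': from fail(5)=0 chase 'c': 0 ⇒ 14;  out=∅∪out(14)={5}
  fail(11) 'aa': from fail(10)=0 chase 'a': 0 ⇒ 10;  out=∅∪out(10)=∅
  fail(15) 'cc': from fail(14)=0 chase 'c': 0 ⇒ 14;  out=∅∪out(14)={5}
  fail(17) 'ea': from fail(5)=0 chase 'a': 0 ⇒ 10;  out={4}∪out(10)={4}
  fail(18) 'eb': from fail(5)=0 chase 'b': 0 ⇒ 0;  out=∅∪out(0)=∅
  fail(20) 'cb': from fail(14)=0 chase 'b': 0 ⇒ 0;  out=∅∪out(0)=∅
  fail(3) 'dcb': from fail(2)=14 chase 'b': 14 ⇒ 20;  out=∅∪out(20)=∅
  fail(7) 'ecc': from fail(6)=14 chase 'c': 14 ⇒ 15;  out=∅∪out(15)={5}
  fail(12) 'aae': from fail(11)=10 chase 'e': 10→0 ⇒ 5;  out=∅∪out(5)=∅
  fail(16) 'cce': from fail(15)=14 chase 'e': 14→0 ⇒ 5;  out={3}∪out(5)={3}
  fail(19) 'ebc': from fail(18)=0 chase 'c': 0 ⇒ 14;  out={6}∪out(14)={5,6}
  fail(21) 'cbc': from fail(20)=0 chase 'c': 0 ⇒ 14;  out={7}∪out(14)={5,7}
  fail(4) 'dcbc': from fail(3)=20 chase 'c': 20 ⇒ 21;  out={0}∪out(21)={0,5,7}
  fail(8) 'eccb': from fail(7)=15 chase 'b': 15→14 ⇒ 20;  out=∅∪out(20)=∅
  fail(13) 'aaed': from fail(12)=5 chase 'd': 5→0 ⇒ 1;  out={2}∪out(1)={2}
  fail(9) 'eccbe': from fail(8)=20 chase 'e': 20→0 ⇒ 5;  out={1}∪out(5)={1}

Run:
i=0 'c': node 0→14  ** P5@[0:0]
i=1 'c': node 14→15  ** P5@[1:1]
i=2 'b': node 15→20 (fail-walked)
i=3 'c': node 20→21  ** P5@[3:3],P7@[1:3]
i=4 'c': node 21→15 (fail-walked)  ** P5@[4:4]
i=5 'c': node 15→15 (fail-walked)  ** P5@[5:5]
i=6 'e': node 15→16  ** P3@[4:6]
i=7 'a': node 16→17 (fail-walked)  ** P4@[6:7]
i=8 'a': node 17→11 (fail-walked)
i=9 'e': node 11→12
i=10 'd': node 12→13  ** P2@[7:10]
i=11 'd': node 13→1 (fail-walked)
i=12 'c': node 1→2  ** P5@[12:12]
i=13 'b': node 2→3
i=14 'c': node 3→4  ** P0@[11:14],P5@[14:14],P7@[12:14]
i=15 'd': node 4→1 (fail-walked)
i=16 'a': node 1→10 (fail-walked)
i=17 'e': node 10→5 (fail-walked)
i=18 'a': node 5→17  ** P4@[17:18]
i=19 'c': node 17→14 (fail-walked)  ** P5@[19:19]
i=20 'a': node 14→10 (fail-walked)
i=21 'c': node 10→14 (fail-walked)  ** P5@[21:21]
i=22 'a': node 14→10 (fail-walked)
i=23 'a': node 10→11
i=24 'e': node 11→12
i=25 'd': node 12→13  ** P2@[22:25]
i=26 'a': node 13→10 (fail-walked)
i=27 'e': node 10→5 (fail-walked)
i=28 'd': node 5→1 (fail-walked)
i=29 'c': node 1→2  ** P5@[29:29]
i=30 'b': node 2→3
i=31 'c': node 3→4  ** P0@[28:31],P5@[31:31],P7@[29:31]
i=32 'e': node 4→5 (fail-walked)
i=33 'a': node 5→17  ** P4@[32:33]
i=34 'a': node 17→11 (fail-walked)
i=35 'a': node 11→11 (fail-walked)
i=36 'e': node 11→12
i=37 'd': node 12→13  ** P2@[34:37]
i=38 'e': node 13→5 (fail-walked)
i=39 'e': node 5→5 (fail-walked)
i=40 'c': node 5→6  ** P5@[40:40]
i=41 'c': node 6→7  ** P5@[41:41]
i=42 'b': node 7→8
i=43 'e': node 8→9  ** P1@[39:43]

Matches: [[0,5],[1,5],[3,5],[3,7],[4,5],[5,5],[6,3],[7,4],[10,2],[12,5],[14,0],[14,5],[14,7],[18,4],[19,5],[21,5],[25,2],[29,5],[31,0],[31,5],[31,7],[33,4],[37,2],[40,5],[41,5],[43,1]]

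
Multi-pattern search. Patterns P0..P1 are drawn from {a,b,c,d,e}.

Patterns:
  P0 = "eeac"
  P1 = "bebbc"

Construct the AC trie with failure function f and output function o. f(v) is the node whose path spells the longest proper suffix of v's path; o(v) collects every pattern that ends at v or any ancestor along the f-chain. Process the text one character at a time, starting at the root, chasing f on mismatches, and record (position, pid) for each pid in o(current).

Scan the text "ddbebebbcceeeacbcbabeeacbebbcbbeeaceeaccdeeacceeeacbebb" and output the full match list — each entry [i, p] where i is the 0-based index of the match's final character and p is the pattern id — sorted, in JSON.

Construct AC machine:
Trie (insert patterns):
  n0 'ε': b→5 e→1
  n1 'e': e→2
  n2 'ee': a→3
  n3 'eea': c→4
  n4 'eeac': ·  [P0 ends]
  n5 'b': e→6
  n6 'be': b→7
  n7 'beb': b→8
  n8 'bebb': c→9
  n9 'bebbc': ·  [P1 ends]

Failure links (BFS by depth):
  fail(1) 'e': from fail(0)=0 chase 'e': 0 ⇒ 0;  out=∅∪out(0)=∅
  fail(5) 'b': from fail(0)=0 chase 'b': 0 ⇒ 0;  out=∅∪out(0)=∅
  fail(2) 'ee': from fail(1)=0 chase 'e': 0 ⇒ 1;  out=∅∪out(1)=∅
  fail(6) 'be': from fail(5)=0 chase 'e': 0 ⇒ 1;  out=∅∪out(1)=∅
  fail(3) 'eea': from fail(2)=1 chase 'a': 1→0 ⇒ 0;  out=∅∪out(0)=∅
  fail(7) 'beb': from fail(6)=1 chase 'b': 1→0 ⇒ 5;  out=∅∪out(5)=∅
  fail(4) 'eeac': from fail(3)=0 chase 'c': 0 ⇒ 0;  out={0}∪out(0)={0}
  fail(8) 'bebb': from fail(7)=5 chase 'b': 5→0 ⇒ 5;  out=∅∪out(5)=∅
  fail(9) 'bebbc': from fail(8)=5 chase 'c': 5→0 ⇒ 0;  out={1}∪out(0)={1}

Scan:
[0] read 'd'  n0⇒n0
[1] read 'd'  n0⇒n0
[2] read 'b'  n0⇒n5
[3] read 'e'  n5⇒n6
[4] read 'b'  n6⇒n7
[5] read 'e'  n7⇒n6 (fail-walked)
[6] read 'b'  n6⇒n7
[7] read 'b'  n7⇒n8
[8] read 'c'  n8⇒n9  → match P1@[4:8]
[9] read 'c'  n9⇒n0 (fail-walked)
[10] read 'e'  n0⇒n1
[11] read 'e'  n1⇒n2
[12] read 'e'  n2⇒n2 (fail-walked)
[13] read 'a'  n2⇒n3
[14] read 'c'  n3⇒n4  → match P0@[11:14]
[15] read 'b'  n4⇒n5 (fail-walked)
[16] read 'c'  n5⇒n0 (fail-walked)
[17] read 'b'  n0⇒n5
[18] read 'a'  n5⇒n0 (fail-walked)
[19] read 'b'  n0⇒n5
[20] read 'e'  n5⇒n6
[21] read 'e'  n6⇒n2 (fail-walked)
[22] read 'a'  n2⇒n3
[23] read 'c'  n3⇒n4  → match P0@[20:23]
[24] read 'b'  n4⇒n5 (fail-walked)
[25] read 'e'  n5⇒n6
[26] read 'b'  n6⇒n7
[27] read 'b'  n7⇒n8
[28] read 'c'  n8⇒n9  → match P1@[24:28]
[29] read 'b'  n9⇒n5 (fail-walked)
[30] read 'b'  n5⇒n5 (fail-walked)
[31] read 'e'  n5⇒n6
[32] read 'e'  n6⇒n2 (fail-walked)
[33] read 'a'  n2⇒n3
[34] read 'c'  n3⇒n4  → match P0@[31:34]
[35] read 'e'  n4⇒n1 (fail-walked)
[36] read 'e'  n1⇒n2
[37] read 'a'  n2⇒n3
[38] read 'c'  n3⇒n4  → match P0@[35:38]
[39] read 'c'  n4⇒n0 (fail-walked)
[40] read 'd'  n0⇒n0
[41] read 'e'  n0⇒n1
[42] read 'e'  n1⇒n2
[43] read 'a'  n2⇒n3
[44] read 'c'  n3⇒n4  → match P0@[41:44]
[45] read 'c'  n4⇒n0 (fail-walked)
[46] read 'e'  n0⇒n1
[47] read 'e'  n1⇒n2
[48] read 'e'  n2⇒n2 (fail-walked)
[49] read 'a'  n2⇒n3
[50] read 'c'  n3⇒n4  → match P0@[47:50]
[51] read 'b'  n4⇒n5 (fail-walked)
[52] read 'e'  n5⇒n6
[53] read 'b'  n6⇒n7
[54] read 'b'  n7⇒n8

All matches (sorted): [[8,1],[14,0],[23,0],[28,1],[34,0],[38,0],[44,0],[50,0]]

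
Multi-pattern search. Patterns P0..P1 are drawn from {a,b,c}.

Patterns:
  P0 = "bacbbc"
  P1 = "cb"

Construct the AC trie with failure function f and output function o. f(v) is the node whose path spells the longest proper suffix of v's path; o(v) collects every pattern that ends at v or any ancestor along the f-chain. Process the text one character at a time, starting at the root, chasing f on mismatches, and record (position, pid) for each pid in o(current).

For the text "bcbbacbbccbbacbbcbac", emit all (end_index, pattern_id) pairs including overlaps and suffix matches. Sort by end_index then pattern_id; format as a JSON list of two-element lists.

Construct AC machine:
Trie (insert patterns):
  n0 'ε': b→1 c→7
  n1 'b': a→2
  n2 'ba': c→3
  n3 'bac': b→4
  n4 'bacb': b→5
  n5 'bacbb': c→6
  n6 'bacbbc': ·  [P0 ends]
  n7 'c': b→8
  n8 'cb': ·  [P1 ends]

BFS fail/out derivation:
  n1('b'): parent n0 fail=0; on 'b' 0 → fail=0;  out ∅∪∅=∅
  n7('c'): parent n0 fail=0; on 'c' 0 → fail=0;  out ∅∪∅=∅
  n2('ba'): parent n1 fail=0; on 'a' 0 → fail=0;  out ∅∪∅=∅
  n8('cb'): parent n7 fail=0; on 'b' 0 → fail=1;  out {1}∪∅={1}
  n3('bac'): parent n2 fail=0; on 'c' 0 → fail=7;  out ∅∪∅=∅
  n4('bacb'): parent n3 fail=7; on 'b' 7 → fail=8;  out ∅∪{1}={1}
  n5('bacbb'): parent n4 fail=8; on 'b' 8→1→0 → fail=1;  out ∅∪∅=∅
  n6('bacbbc'): parent n5 fail=1; on 'c' 1→0 → fail=7;  out {0}∪∅={0}

Scan:
[0] read 'b'  n0⇒n1
[1] read 'c'  n1⇒n7 (fail-walked)
[2] read 'b'  n7⇒n8  ** P1@[1:2]
[3] read 'b'  n8⇒n1 (fail-walked)
[4] read 'a'  n1⇒n2
[5] read 'c'  n2⇒n3
[6] read 'b'  n3⇒n4  ** P1@[5:6]
[7] read 'b'  n4⇒n5
[8] read 'c'  n5⇒n6  ** P0@[3:8]
[9] read 'c'  n6⇒n7 (fail-walked)
[10] read 'b'  n7⇒n8  ** P1@[9:10]
[11] read 'b'  n8⇒n1 (fail-walked)
[12] read 'a'  n1⇒n2
[13] read 'c'  n2⇒n3
[14] read 'b'  n3⇒n4  ** P1@[13:14]
[15] read 'b'  n4⇒n5
[16] read 'c'  n5⇒n6  ** P0@[11:16]
[17] read 'b'  n6⇒n8 (fail-walked)  ** P1@[16:17]
[18] read 'a'  n8⇒n2 (fail-walked)
[19] read 'c'  n2⇒n3

Result: [[2,1],[6,1],[8,0],[10,1],[14,1],[16,0],[17,1]]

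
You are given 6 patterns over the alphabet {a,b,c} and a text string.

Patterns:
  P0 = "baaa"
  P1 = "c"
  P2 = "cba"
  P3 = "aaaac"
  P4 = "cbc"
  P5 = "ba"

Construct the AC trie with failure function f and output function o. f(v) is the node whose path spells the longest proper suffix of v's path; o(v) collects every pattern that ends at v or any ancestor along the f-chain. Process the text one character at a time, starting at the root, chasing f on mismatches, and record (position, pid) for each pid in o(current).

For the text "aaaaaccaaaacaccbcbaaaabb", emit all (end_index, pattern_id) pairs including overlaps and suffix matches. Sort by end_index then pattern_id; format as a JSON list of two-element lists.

Build automaton:
Trie (insert patterns):
  0='ε' goto a→8 b→1 c→5
  1='b' goto a→2
  2='ba' goto a→3  ←P5
  3='baa' goto a→4
  4='baaa' goto ·  ←P0
  5='c' goto b→6  ←P1
  6='cb' goto a→7 c→13
  7='cba' goto ·  ←P2
  8='a' goto a→9
  9='aa' goto a→10
  10='aaa' goto a→11
  11='aaaa' goto c→12
  12='aaaac' goto ·  ←P3
  13='cbc' goto ·  ←P4

Failure links (BFS by depth):
  fail(1) 'b': from fail(0)=0 chase 'b': 0 ⇒ 0;  out=∅∪out(0)=∅
  fail(5) 'c': from fail(0)=0 chase 'c': 0 ⇒ 0;  out={1}∪out(0)={1}
  fail(8) 'a': from fail(0)=0 chase 'a': 0 ⇒ 0;  out=∅∪out(0)=∅
  fail(2) 'ba': from fail(1)=0 chase 'a': 0 ⇒ 8;  out={5}∪out(8)={5}
  fail(6) 'cb': from fail(5)=0 chase 'b': 0 ⇒ 1;  out=∅∪out(1)=∅
  fail(9) 'aa': from fail(8)=0 chase 'a': 0 ⇒ 8;  out=∅∪out(8)=∅
  fail(3) 'baa': from fail(2)=8 chase 'a': 8 ⇒ 9;  out=∅∪out(9)=∅
  fail(7) 'cba': from fail(6)=1 chase 'a': 1 ⇒ 2;  out={2}∪out(2)={2,5}
  fail(10) 'aaa': from fail(9)=8 chase 'a': 8 ⇒ 9;  out=∅∪out(9)=∅
  fail(13) 'cbc': from fail(6)=1 chase 'c': 1→0 ⇒ 5;  out={4}∪out(5)={1,4}
  fail(4) 'baaa': from fail(3)=9 chase 'a': 9 ⇒ 10;  out={0}∪out(10)={0}
  fail(11) 'aaaa': from fail(10)=9 chase 'a': 9 ⇒ 10;  out=∅∪out(10)=∅
  fail(12) 'aaaac': from fail(11)=10 chase 'c': 10→9→8→0 ⇒ 5;  out={3}∪out(5)={1,3}

Text stream:
i=0 'a': node 0→8
i=1 'a': node 8→9
i=2 'a': node 9→10
i=3 'a': node 10→11
i=4 'a': node 11→11 ·f
i=5 'c': node 11→12  ** P1@[5:5],P3@[1:5]
i=6 'c': node 12→5 ·f  ** P1@[6:6]
i=7 'a': node 5→8 ·f
i=8 'a': node 8→9
i=9 'a': node 9→10
i=10 'a': node 10→11
i=11 'c': node 11→12  ** P1@[11:11],P3@[7:11]
i=12 'a': node 12→8 ·f
i=13 'c': node 8→5 ·f  ** P1@[13:13]
i=14 'c': node 5→5 ·f  ** P1@[14:14]
i=15 'b': node 5→6
i=16 'c': node 6→13  ** P1@[16:16],P4@[14:16]
i=17 'b': node 13→6 ·f
i=18 'a': node 6→7  ** P2@[16:18],P5@[17:18]
i=19 'a': node 7→3 ·f
i=20 'a': node 3→4  ** P0@[17:20]
i=21 'a': node 4→11 ·f
i=22 'b': node 11→1 ·f
i=23 'b': node 1→1 ·f

Result: [[5,1],[5,3],[6,1],[11,1],[11,3],[13,1],[14,1],[16,1],[16,4],[18,2],[18,5],[20,0]]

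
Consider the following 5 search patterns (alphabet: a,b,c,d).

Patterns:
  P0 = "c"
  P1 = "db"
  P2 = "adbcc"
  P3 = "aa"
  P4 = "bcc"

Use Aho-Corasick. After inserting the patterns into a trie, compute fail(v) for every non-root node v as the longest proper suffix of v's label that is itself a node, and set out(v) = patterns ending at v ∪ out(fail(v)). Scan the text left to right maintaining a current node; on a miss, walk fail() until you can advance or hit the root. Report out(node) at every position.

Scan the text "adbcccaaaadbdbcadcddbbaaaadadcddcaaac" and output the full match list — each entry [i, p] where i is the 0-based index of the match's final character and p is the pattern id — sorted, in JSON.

Construct AC machine:
Trie (insert patterns):
  n0 'ε': a→4 b→10 c→1 d→2
  n1 'c': ·  ←P0
  n2 'd': b→3
  n3 'db': ·  ←P1
  n4 'a': a→9 d→5
  n5 'ad': b→6
  n6 'adb': c→7
  n7 'adbc': c→8
  n8 'adbcc': ·  ←P2
  n9 'aa': ·  ←P3
  n10 'b': c→11
  n11 'bc': c→12
  n12 'bcc': ·  ←P4

Failure links (BFS by depth):
  fail(1) 'c': from fail(0)=0 chase 'c': 0 ⇒ 0;  out={0}∪out(0)={0}
  fail(2) 'd': from fail(0)=0 chase 'd': 0 ⇒ 0;  out=∅∪out(0)=∅
  fail(4) 'a': from fail(0)=0 chase 'a': 0 ⇒ 0;  out=∅∪out(0)=∅
  fail(10) 'b': from fail(0)=0 chase 'b': 0 ⇒ 0;  out=∅∪out(0)=∅
  fail(3) 'db': from fail(2)=0 chase 'b': 0 ⇒ 10;  out={1}∪out(10)={1}
  fail(5) 'ad': from fail(4)=0 chase 'd': 0 ⇒ 2;  out=∅∪out(2)=∅
  fail(9) 'aa': from fail(4)=0 chase 'a': 0 ⇒ 4;  out={3}∪out(4)={3}
  fail(11) 'bc': from fail(10)=0 chase 'c': 0 ⇒ 1;  out=∅∪out(1)={0}
  fail(6) 'adb': from fail(5)=2 chase 'b': 2 ⇒ 3;  out=∅∪out(3)={1}
  fail(12) 'bcc': from fail(11)=1 chase 'c': 1→0 ⇒ 1;  out={4}∪out(1)={0,4}
  fail(7) 'adbc': from fail(6)=3 chase 'c': 3→10 ⇒ 11;  out=∅∪out(11)={0}
  fail(8) 'adbcc': from fail(7)=11 chase 'c': 11 ⇒ 12;  out={2}∪out(12)={0,2,4}

Scan:
i=0 'a': node 0→4
i=1 'd': node 4→5
i=2 'b': node 5→6  emit P1@[1:2]
i=3 'c': node 6→7  emit P0@[3:3]
i=4 'c': node 7→8  emit P0@[4:4],P2@[0:4],P4@[2:4]
i=5 'c': node 8→1 (via fail)  emit P0@[5:5]
i=6 'a': node 1→4 (via fail)
i=7 'a': node 4→9  emit P3@[6:7]
i=8 'a': node 9→9 (via fail)  emit P3@[7:8]
i=9 'a': node 9→9 (via fail)  emit P3@[8:9]
i=10 'd': node 9→5 (via fail)
i=11 'b': node 5→6  emit P1@[10:11]
i=12 'd': node 6→2 (via fail)
i=13 'b': node 2→3  emit P1@[12:13]
i=14 'c': node 3→11 (via fail)  emit P0@[14:14]
i=15 'a': node 11→4 (via fail)
i=16 'd': node 4→5
i=17 'c': node 5→1 (via fail)  emit P0@[17:17]
i=18 'd': node 1→2 (via fail)
i=19 'd': node 2→2 (via fail)
i=20 'b': node 2→3  emit P1@[19:20]
i=21 'b': node 3→10 (via fail)
i=22 'a': node 10→4 (via fail)
i=23 'a': node 4→9  emit P3@[22:23]
i=24 'a': node 9→9 (via fail)  emit P3@[23:24]
i=25 'a': node 9→9 (via fail)  emit P3@[24:25]
i=26 'd': node 9→5 (via fail)
i=27 'a': node 5→4 (via fail)
i=28 'd': node 4→5
i=29 'c': node 5→1 (via fail)  emit P0@[29:29]
i=30 'd': node 1→2 (via fail)
i=31 'd': node 2→2 (via fail)
i=32 'c': node 2→1 (via fail)  emit P0@[32:32]
i=33 'a': node 1→4 (via fail)
i=34 'a': node 4→9  emit P3@[33:34]
i=35 'a': node 9→9 (via fail)  emit P3@[34:35]
i=36 'c': node 9→1 (via fail)  emit P0@[36:36]

Result: [[2,1],[3,0],[4,0],[4,2],[4,4],[5,0],[7,3],[8,3],[9,3],[11,1],[13,1],[14,0],[17,0],[20,1],[23,3],[24,3],[25,3],[29,0],[32,0],[34,3],[35,3],[36,0]]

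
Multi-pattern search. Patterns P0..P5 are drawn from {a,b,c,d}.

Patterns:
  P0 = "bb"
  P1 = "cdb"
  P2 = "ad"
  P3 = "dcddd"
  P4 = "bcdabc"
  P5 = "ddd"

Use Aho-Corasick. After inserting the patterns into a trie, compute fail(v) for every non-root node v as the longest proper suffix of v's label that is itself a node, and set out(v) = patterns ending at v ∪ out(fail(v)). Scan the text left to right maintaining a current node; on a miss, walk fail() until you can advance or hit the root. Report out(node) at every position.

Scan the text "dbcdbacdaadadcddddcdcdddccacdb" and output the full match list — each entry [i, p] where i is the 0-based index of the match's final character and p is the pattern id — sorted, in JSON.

Construct AC machine:
Trie (insert patterns):
  n0 'ε': a→6 b→1 c→3 d→8
  n1 'b': b→2 c→13
  n2 'bb': ·  [P0 ends]
  n3 'c': d→4
  n4 'cd': b→5
  n5 'cdb': ·  [P1 ends]
  n6 'a': d→7
  n7 'ad': ·  [P2 ends]
  n8 'd': c→9 d→18
  n9 'dc': d→10
  n10 'dcd': d→11
  n11 'dcdd': d→12
  n12 'dcddd': ·  [P3 ends]
  n13 'bc': d→14
  n14 'bcd': a→15
  n15 'bcda': b→16
  n16 'bcdab': c→17
  n17 'bcdabc': ·  [P4 ends]
  n18 'dd': d→19
  n19 'ddd': ·  [P5 ends]

Failure links (BFS by depth):
  fail(1) 'b': from fail(0)=0 chase 'b': 0 ⇒ 0;  out=∅∪out(0)=∅
  fail(3) 'c': from fail(0)=0 chase 'c': 0 ⇒ 0;  out=∅∪out(0)=∅
  fail(6) 'a': from fail(0)=0 chase 'a': 0 ⇒ 0;  out=∅∪out(0)=∅
  fail(8) 'd': from fail(0)=0 chase 'd': 0 ⇒ 0;  out=∅∪out(0)=∅
  fail(2) 'bb': from fail(1)=0 chase 'b': 0 ⇒ 1;  out={0}∪out(1)={0}
  fail(4) 'cd': from fail(3)=0 chase 'd': 0 ⇒ 8;  out=∅∪out(8)=∅
  fail(7) 'ad': from fail(6)=0 chase 'd': 0 ⇒ 8;  out={2}∪out(8)={2}
  fail(9) 'dc': from fail(8)=0 chase 'c': 0 ⇒ 3;  out=∅∪out(3)=∅
  fail(13) 'bc': from fail(1)=0 chase 'c': 0 ⇒ 3;  out=∅∪out(3)=∅
  fail(18) 'dd': from fail(8)=0 chase 'd': 0 ⇒ 8;  out=∅∪out(8)=∅
  fail(5) 'cdb': from fail(4)=8 chase 'b': 8→0 ⇒ 1;  out={1}∪out(1)={1}
  fail(10) 'dcd': from fail(9)=3 chase 'd': 3 ⇒ 4;  out=∅∪out(4)=∅
  fail(14) 'bcd': from fail(13)=3 chase 'd': 3 ⇒ 4;  out=∅∪out(4)=∅
  fail(19) 'ddd': from fail(18)=8 chase 'd': 8 ⇒ 18;  out={5}∪out(18)={5}
  fail(11) 'dcdd': from fail(10)=4 chase 'd': 4→8 ⇒ 18;  out=∅∪out(18)=∅
  fail(15) 'bcda': from fail(14)=4 chase 'a': 4→8→0 ⇒ 6;  out=∅∪out(6)=∅
  fail(12) 'dcddd': from fail(11)=18 chase 'd': 18 ⇒ 19;  out={3}∪out(19)={3,5}
  fail(16) 'bcdab': from fail(15)=6 chase 'b': 6→0 ⇒ 1;  out=∅∪out(1)=∅
  fail(17) 'bcdabc': from fail(16)=1 chase 'c': 1 ⇒ 13;  out={4}∪out(13)={4}

Run:
pos 0 'd': at 8
pos 1 'b': at 1 (fail-walked)
pos 2 'c': at 13
pos 3 'd': at 14
pos 4 'b': at 5 (fail-walked)  ** P1@[2:4]
pos 5 'a': at 6 (fail-walked)
pos 6 'c': at 3 (fail-walked)
pos 7 'd': at 4
pos 8 'a': at 6 (fail-walked)
pos 9 'a': at 6 (fail-walked)
pos 10 'd': at 7  ** P2@[9:10]
pos 11 'a': at 6 (fail-walked)
pos 12 'd': at 7  ** P2@[11:12]
pos 13 'c': at 9 (fail-walked)
pos 14 'd': at 10
pos 15 'd': at 11
pos 16 'd': at 12  ** P3@[12:16],P5@[14:16]
pos 17 'd': at 19 (fail-walked)  ** P5@[15:17]
pos 18 'c': at 9 (fail-walked)
pos 19 'd': at 10
pos 20 'c': at 9 (fail-walked)
pos 21 'd': at 10
pos 22 'd': at 11
pos 23 'd': at 12  ** P3@[19:23],P5@[21:23]
pos 24 'c': at 9 (fail-walked)
pos 25 'c': at 3 (fail-walked)
pos 26 'a': at 6 (fail-walked)
pos 27 'c': at 3 (fail-walked)
pos 28 'd': at 4
pos 29 'b': at 5  ** P1@[27:29]

All matches (sorted): [[4,1],[10,2],[12,2],[16,3],[16,5],[17,5],[23,3],[23,5],[29,1]]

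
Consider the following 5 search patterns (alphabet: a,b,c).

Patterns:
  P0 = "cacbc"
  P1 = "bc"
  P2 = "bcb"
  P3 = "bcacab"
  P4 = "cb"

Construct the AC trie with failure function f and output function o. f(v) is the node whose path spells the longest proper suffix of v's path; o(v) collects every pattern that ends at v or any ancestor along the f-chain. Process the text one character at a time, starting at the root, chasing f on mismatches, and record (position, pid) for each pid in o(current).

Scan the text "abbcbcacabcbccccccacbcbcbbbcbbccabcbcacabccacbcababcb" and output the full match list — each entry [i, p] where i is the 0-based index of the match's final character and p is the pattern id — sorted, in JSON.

Build automaton:
Trie (insert patterns):
  n0 'ε': b→6 c→1
  n1 'c': a→2 b→13
  n2 'ca': c→3
  n3 'cac': b→4
  n4 'cacb': c→5
  n5 'cacbc': ·  ←P0
  n6 'b': c→7
  n7 'bc': a→9 b→8  ←P1
  n8 'bcb': ·  ←P2
  n9 'bca': c→10
  n10 'bcac': a→11
  n11 'bcaca': b→12
  n12 'bcacab': ·  ←P3
  n13 'cb': ·  ←P4

Failure links (BFS by depth):
  fail(1) 'c': from fail(0)=0 chase 'c': 0 ⇒ 0;  out=∅∪out(0)=∅
  fail(6) 'b': from fail(0)=0 chase 'b': 0 ⇒ 0;  out=∅∪out(0)=∅
  fail(2) 'ca': from fail(1)=0 chase 'a': 0 ⇒ 0;  out=∅∪out(0)=∅
  fail(7) 'bc': from fail(6)=0 chase 'c': 0 ⇒ 1;  out={1}∪out(1)={1}
  fail(13) 'cb': from fail(1)=0 chase 'b': 0 ⇒ 6;  out={4}∪out(6)={4}
  fail(3) 'cac': from fail(2)=0 chase 'c': 0 ⇒ 1;  out=∅∪out(1)=∅
  fail(8) 'bcb': from fail(7)=1 chase 'b': 1 ⇒ 13;  out={2}∪out(13)={2,4}
  fail(9) 'bca': from fail(7)=1 chase 'a': 1 ⇒ 2;  out=∅∪out(2)=∅
  fail(4) 'cacb': from fail(3)=1 chase 'b': 1 ⇒ 13;  out=∅∪out(13)={4}
  fail(10) 'bcac': from fail(9)=2 chase 'c': 2 ⇒ 3;  out=∅∪out(3)=∅
  fail(5) 'cacbc': from fail(4)=13 chase 'c': 13→6 ⇒ 7;  out={0}∪out(7)={0,1}
  fail(11) 'bcaca': from fail(10)=3 chase 'a': 3→1 ⇒ 2;  out=∅∪out(2)=∅
  fail(12) 'bcacab': from fail(11)=2 chase 'b': 2→0 ⇒ 6;  out={3}∪out(6)={3}

Text stream:
[0] read 'a'  n0⇒n0
[1] read 'b'  n0⇒n6
[2] read 'b'  n6⇒n6 ·f
[3] read 'c'  n6⇒n7  → match P1@[2:3]
[4] read 'b'  n7⇒n8  → match P2@[2:4],P4@[3:4]
[5] read 'c'  n8⇒n7 ·f  → match P1@[4:5]
[6] read 'a'  n7⇒n9
[7] read 'c'  n9⇒n10
[8] read 'a'  n10⇒n11
[9] read 'b'  n11⇒n12  → match P3@[4:9]
[10] read 'c'  n12⇒n7 ·f  → match P1@[9:10]
[11] read 'b'  n7⇒n8  → match P2@[9:11],P4@[10:11]
[12] read 'c'  n8⇒n7 ·f  → match P1@[11:12]
[13] read 'c'  n7⇒n1 ·f
[14] read 'c'  n1⇒n1 ·f
[15] read 'c'  n1⇒n1 ·f
[16] read 'c'  n1⇒n1 ·f
[17] read 'c'  n1⇒n1 ·f
[18] read 'a'  n1⇒n2
[19] read 'c'  n2⇒n3
[20] read 'b'  n3⇒n4  → match P4@[19:20]
[21] read 'c'  n4⇒n5  → match P0@[17:21],P1@[20:21]
[22] read 'b'  n5⇒n8 ·f  → match P2@[20:22],P4@[21:22]
[23] read 'c'  n8⇒n7 ·f  → match P1@[22:23]
[24] read 'b'  n7⇒n8  → match P2@[22:24],P4@[23:24]
[25] read 'b'  n8⇒n6 ·f
[26] read 'b'  n6⇒n6 ·f
[27] read 'c'  n6⇒n7  → match P1@[26:27]
[28] read 'b'  n7⇒n8  → match P2@[26:28],P4@[27:28]
[29] read 'b'  n8⇒n6 ·f
[30] read 'c'  n6⇒n7  → match P1@[29:30]
[31] read 'c'  n7⇒n1 ·f
[32] read 'a'  n1⇒n2
[33] read 'b'  n2⇒n6 ·f
[34] read 'c'  n6⇒n7  → match P1@[33:34]
[35] read 'b'  n7⇒n8  → match P2@[33:35],P4@[34:35]
[36] read 'c'  n8⇒n7 ·f  → match P1@[35:36]
[37] read 'a'  n7⇒n9
[38] read 'c'  n9⇒n10
[39] read 'a'  n10⇒n11
[40] read 'b'  n11⇒n12  → match P3@[35:40]
[41] read 'c'  n12⇒n7 ·f  → match P1@[40:41]
[42] read 'c'  n7⇒n1 ·f
[43] read 'a'  n1⇒n2
[44] read 'c'  n2⇒n3
[45] read 'b'  n3⇒n4  → match P4@[44:45]
[46] read 'c'  n4⇒n5  → match P0@[42:46],P1@[45:46]
[47] read 'a'  n5⇒n9 ·f
[48] read 'b'  n9⇒n6 ·f
[49] read 'a'  n6⇒n0 ·f
[50] read 'b'  n0⇒n6
[51] read 'c'  n6⇒n7  → match P1@[50:51]
[52] read 'b'  n7⇒n8  → match P2@[50:52],P4@[51:52]

Matches: [[3,1],[4,2],[4,4],[5,1],[9,3],[10,1],[11,2],[11,4],[12,1],[20,4],[21,0],[21,1],[22,2],[22,4],[23,1],[24,2],[24,4],[27,1],[28,2],[28,4],[30,1],[34,1],[35,2],[35,4],[36,1],[40,3],[41,1],[45,4],[46,0],[46,1],[51,1],[52,2],[52,4]]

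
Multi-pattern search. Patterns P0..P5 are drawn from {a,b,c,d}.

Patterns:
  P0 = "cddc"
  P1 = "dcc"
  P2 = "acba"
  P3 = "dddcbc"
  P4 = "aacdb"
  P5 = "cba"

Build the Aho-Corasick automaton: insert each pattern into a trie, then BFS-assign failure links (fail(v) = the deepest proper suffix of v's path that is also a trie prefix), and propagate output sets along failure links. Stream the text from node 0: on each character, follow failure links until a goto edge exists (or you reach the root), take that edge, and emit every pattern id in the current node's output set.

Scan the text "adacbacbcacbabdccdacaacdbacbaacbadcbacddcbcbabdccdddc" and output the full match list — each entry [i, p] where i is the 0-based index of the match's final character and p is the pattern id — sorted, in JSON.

Build automaton:
Trie (insert patterns):
  0='ε' goto a→8 c→1 d→5
  1='c' goto b→21 d→2
  2='cd' goto d→3
  3='cdd' goto c→4
  4='cddc' goto ·  [P0 ends]
  5='d' goto c→6 d→12
  6='dc' goto c→7
  7='dcc' goto ·  [P1 ends]
  8='a' goto a→17 c→9
  9='ac' goto b→10
  10='acb' goto a→11
  11='acba' goto ·  [P2 ends]
  12='dd' goto d→13
  13='ddd' goto c→14
  14='dddc' goto b→15
  15='dddcb' goto c→16
  16='dddcbc' goto ·  [P3 ends]
  17='aa' goto c→18
  18='aac' goto d→19
  19='aacd' goto b→20
  20='aacdb' goto ·  [P4 ends]
  21='cb' goto a→22
  22='cba' goto ·  [P5 ends]

Failure links (BFS by depth):
  fail(1) 'c': from fail(0)=0 chase 'c': 0 ⇒ 0;  out=∅∪out(0)=∅
  fail(5) 'd': from fail(0)=0 chase 'd': 0 ⇒ 0;  out=∅∪out(0)=∅
  fail(8) 'a': from fail(0)=0 chase 'a': 0 ⇒ 0;  out=∅∪out(0)=∅
  fail(2) 'cd': from fail(1)=0 chase 'd': 0 ⇒ 5;  out=∅∪out(5)=∅
  fail(6) 'dc': from fail(5)=0 chase 'c': 0 ⇒ 1;  out=∅∪out(1)=∅
  fail(9) 'ac': from fail(8)=0 chase 'c': 0 ⇒ 1;  out=∅∪out(1)=∅
  fail(12) 'dd': from fail(5)=0 chase 'd': 0 ⇒ 5;  out=∅∪out(5)=∅
  fail(17) 'aa': from fail(8)=0 chase 'a': 0 ⇒ 8;  out=∅∪out(8)=∅
  fail(21) 'cb': from fail(1)=0 chase 'b': 0 ⇒ 0;  out=∅∪out(0)=∅
  fail(3) 'cdd': from fail(2)=5 chase 'd': 5 ⇒ 12;  out=∅∪out(12)=∅
  fail(7) 'dcc': from fail(6)=1 chase 'c': 1→0 ⇒ 1;  out={1}∪out(1)={1}
  fail(10) 'acb': from fail(9)=1 chase 'b': 1 ⇒ 21;  out=∅∪out(21)=∅
  fail(13) 'ddd': from fail(12)=5 chase 'd': 5 ⇒ 12;  out=∅∪out(12)=∅
  fail(18) 'aac': from fail(17)=8 chase 'c': 8 ⇒ 9;  out=∅∪out(9)=∅
  fail(22) 'cba': from fail(21)=0 chase 'a': 0 ⇒ 8;  out={5}∪out(8)={5}
  fail(4) 'cddc': from fail(3)=12 chase 'c': 12→5 ⇒ 6;  out={0}∪out(6)={0}
  fail(11) 'acba': from fail(10)=21 chase 'a': 21 ⇒ 22;  out={2}∪out(22)={2,5}
  fail(14) 'dddc': from fail(13)=12 chase 'c': 12→5 ⇒ 6;  out=∅∪out(6)=∅
  fail(19) 'aacd': from fail(18)=9 chase 'd': 9→1 ⇒ 2;  out=∅∪out(2)=∅
  fail(15) 'dddcb': from fail(14)=6 chase 'b': 6→1 ⇒ 21;  out=∅∪out(21)=∅
  fail(20) 'aacdb': from fail(19)=2 chase 'b': 2→5→0 ⇒ 0;  out={4}∪out(0)={4}
  fail(16) 'dddcbc': from fail(15)=21 chase 'c': 21→0 ⇒ 1;  out={3}∪out(1)={3}

Run:
pos 0 'a': at 8
pos 1 'd': at 5 ·f
pos 2 'a': at 8 ·f
pos 3 'c': at 9
pos 4 'b': at 10
pos 5 'a': at 11  → match P2@[2:5],P5@[3:5]
pos 6 'c': at 9 ·f
pos 7 'b': at 10
pos 8 'c': at 1 ·f
pos 9 'a': at 8 ·f
pos 10 'c': at 9
pos 11 'b': at 10
pos 12 'a': at 11  → match P2@[9:12],P5@[10:12]
pos 13 'b': at 0 ·f
pos 14 'd': at 5
pos 15 'c': at 6
pos 16 'c': at 7  → match P1@[14:16]
pos 17 'd': at 2 ·f
pos 18 'a': at 8 ·f
pos 19 'c': at 9
pos 20 'a': at 8 ·f
pos 21 'a': at 17
pos 22 'c': at 18
pos 23 'd': at 19
pos 24 'b': at 20  → match P4@[20:24]
pos 25 'a': at 8 ·f
pos 26 'c': at 9
pos 27 'b': at 10
pos 28 'a': at 11  → match P2@[25:28],P5@[26:28]
pos 29 'a': at 17 ·f
pos 30 'c': at 18
pos 31 'b': at 10 ·f
pos 32 'a': at 11  → match P2@[29:32],P5@[30:32]
pos 33 'd': at 5 ·f
pos 34 'c': at 6
pos 35 'b': at 21 ·f
pos 36 'a': at 22  → match P5@[34:36]
pos 37 'c': at 9 ·f
pos 38 'd': at 2 ·f
pos 39 'd': at 3
pos 40 'c': at 4  → match P0@[37:40]
pos 41 'b': at 21 ·f
pos 42 'c': at 1 ·f
pos 43 'b': at 21
pos 44 'a': at 22  → match P5@[42:44]
pos 45 'b': at 0 ·f
pos 46 'd': at 5
pos 47 'c': at 6
pos 48 'c': at 7  → match P1@[46:48]
pos 49 'd': at 2 ·f
pos 50 'd': at 3
pos 51 'd': at 13 ·f
pos 52 'c': at 14

All matches (sorted): [[5,2],[5,5],[12,2],[12,5],[16,1],[24,4],[28,2],[28,5],[32,2],[32,5],[36,5],[40,0],[44,5],[48,1]]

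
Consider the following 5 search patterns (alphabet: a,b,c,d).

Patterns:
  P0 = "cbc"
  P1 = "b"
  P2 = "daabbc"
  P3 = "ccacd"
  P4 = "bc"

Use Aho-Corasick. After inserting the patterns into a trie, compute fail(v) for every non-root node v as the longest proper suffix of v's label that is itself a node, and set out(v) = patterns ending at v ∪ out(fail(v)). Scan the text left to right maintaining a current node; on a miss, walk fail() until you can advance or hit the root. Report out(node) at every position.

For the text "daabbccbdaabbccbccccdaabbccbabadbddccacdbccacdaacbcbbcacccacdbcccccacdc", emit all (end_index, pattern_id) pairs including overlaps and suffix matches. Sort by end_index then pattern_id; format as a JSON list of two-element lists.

Build:
Trie (insert patterns):
  n0 'ε': b→4 c→1 d→5
  n1 'c': b→2 c→11
  n2 'cb': c→3
  n3 'cbc': ·  ←P0
  n4 'b': c→15  ←P1
  n5 'd': a→6
  n6 'da': a→7
  n7 'daa': b→8
  n8 'daab': b→9
  n9 'daabb': c→10
  n10 'daabbc': ·  ←P2
  n11 'cc': a→12
  n12 'cca': c→13
  n13 'ccac': d→14
  n14 'ccacd': ·  ←P3
  n15 'bc': ·  ←P4

Failure links (BFS by depth):
  fail(1) 'c': from fail(0)=0 chase 'c': 0 ⇒ 0;  out=∅∪out(0)=∅
  fail(4) 'b': from fail(0)=0 chase 'b': 0 ⇒ 0;  out={1}∪out(0)={1}
  fail(5) 'd': from fail(0)=0 chase 'd': 0 ⇒ 0;  out=∅∪out(0)=∅
  fail(2) 'cb': from fail(1)=0 chase 'b': 0 ⇒ 4;  out=∅∪out(4)={1}
  fail(6) 'da': from fail(5)=0 chase 'a': 0 ⇒ 0;  out=∅∪out(0)=∅
  fail(11) 'cc': from fail(1)=0 chase 'c': 0 ⇒ 1;  out=∅∪out(1)=∅
  fail(15) 'bc': from fail(4)=0 chase 'c': 0 ⇒ 1;  out={4}∪out(1)={4}
  fail(3) 'cbc': from fail(2)=4 chase 'c': 4 ⇒ 15;  out={0}∪out(15)={0,4}
  fail(7) 'daa': from fail(6)=0 chase 'a': 0 ⇒ 0;  out=∅∪out(0)=∅
  fail(12) 'cca': from fail(11)=1 chase 'a': 1→0 ⇒ 0;  out=∅∪out(0)=∅
  fail(8) 'daab': from fail(7)=0 chase 'b': 0 ⇒ 4;  out=∅∪out(4)={1}
  fail(13) 'ccac': from fail(12)=0 chase 'c': 0 ⇒ 1;  out=∅∪out(1)=∅
  fail(9) 'daabb': from fail(8)=4 chase 'b': 4→0 ⇒ 4;  out=∅∪out(4)={1}
  fail(14) 'ccacd': from fail(13)=1 chase 'd': 1→0 ⇒ 5;  out={3}∪out(5)={3}
  fail(10) 'daabbc': from fail(9)=4 chase 'c': 4 ⇒ 15;  out={2}∪out(15)={2,4}

Scan:
i=0 'd': node 0→5
i=1 'a': node 5→6
i=2 'a': node 6→7
i=3 'b': node 7→8  ** P1@[3:3]
i=4 'b': node 8→9  ** P1@[4:4]
i=5 'c': node 9→10  ** P2@[0:5],P4@[4:5]
i=6 'c': node 10→11 ·f
i=7 'b': node 11→2 ·f  ** P1@[7:7]
i=8 'd': node 2→5 ·f
i=9 'a': node 5→6
i=10 'a': node 6→7
i=11 'b': node 7→8  ** P1@[11:11]
i=12 'b': node 8→9  ** P1@[12:12]
i=13 'c': node 9→10  ** P2@[8:13],P4@[12:13]
i=14 'c': node 10→11 ·f
i=15 'b': node 11→2 ·f  ** P1@[15:15]
i=16 'c': node 2→3  ** P0@[14:16],P4@[15:16]
i=17 'c': node 3→11 ·f
i=18 'c': node 11→11 ·f
i=19 'c': node 11→11 ·f
i=20 'd': node 11→5 ·f
i=21 'a': node 5→6
i=22 'a': node 6→7
i=23 'b': node 7→8  ** P1@[23:23]
i=24 'b': node 8→9  ** P1@[24:24]
i=25 'c': node 9→10  ** P2@[20:25],P4@[24:25]
i=26 'c': node 10→11 ·f
i=27 'b': node 11→2 ·f  ** P1@[27:27]
i=28 'a': node 2→0 ·f
i=29 'b': node 0→4  ** P1@[29:29]
i=30 'a': node 4→0 ·f
i=31 'd': node 0→5
i=32 'b': node 5→4 ·f  ** P1@[32:32]
i=33 'd': node 4→5 ·f
i=34 'd': node 5→5 ·f
i=35 'c': node 5→1 ·f
i=36 'c': node 1→11
i=37 'a': node 11→12
i=38 'c': node 12→13
i=39 'd': node 13→14  ** P3@[35:39]
i=40 'b': node 14→4 ·f  ** P1@[40:40]
i=41 'c': node 4→15  ** P4@[40:41]
i=42 'c': node 15→11 ·f
i=43 'a': node 11→12
i=44 'c': node 12→13
i=45 'd': node 13→14  ** P3@[41:45]
i=46 'a': node 14→6 ·f
i=47 'a': node 6→7
i=48 'c': node 7→1 ·f
i=49 'b': node 1→2  ** P1@[49:49]
i=50 'c': node 2→3  ** P0@[48:50],P4@[49:50]
i=51 'b': node 3→2 ·f  ** P1@[51:51]
i=52 'b': node 2→4 ·f  ** P1@[52:52]
i=53 'c': node 4→15  ** P4@[52:53]
i=54 'a': node 15→0 ·f
i=55 'c': node 0→1
i=56 'c': node 1→11
i=57 'c': node 11→11 ·f
i=58 'a': node 11→12
i=59 'c': node 12→13
i=60 'd': node 13→14  ** P3@[56:60]
i=61 'b': node 14→4 ·f  ** P1@[61:61]
i=62 'c': node 4→15  ** P4@[61:62]
i=63 'c': node 15→11 ·f
i=64 'c': node 11→11 ·f
i=65 'c': node 11→11 ·f
i=66 'c': node 11→11 ·f
i=67 'a': node 11→12
i=68 'c': node 12→13
i=69 'd': node 13→14  ** P3@[65:69]
i=70 'c': node 14→1 ·f

Matches: [[3,1],[4,1],[5,2],[5,4],[7,1],[11,1],[12,1],[13,2],[13,4],[15,1],[16,0],[16,4],[23,1],[24,1],[25,2],[25,4],[27,1],[29,1],[32,1],[39,3],[40,1],[41,4],[45,3],[49,1],[50,0],[50,4],[51,1],[52,1],[53,4],[60,3],[61,1],[62,4],[69,3]]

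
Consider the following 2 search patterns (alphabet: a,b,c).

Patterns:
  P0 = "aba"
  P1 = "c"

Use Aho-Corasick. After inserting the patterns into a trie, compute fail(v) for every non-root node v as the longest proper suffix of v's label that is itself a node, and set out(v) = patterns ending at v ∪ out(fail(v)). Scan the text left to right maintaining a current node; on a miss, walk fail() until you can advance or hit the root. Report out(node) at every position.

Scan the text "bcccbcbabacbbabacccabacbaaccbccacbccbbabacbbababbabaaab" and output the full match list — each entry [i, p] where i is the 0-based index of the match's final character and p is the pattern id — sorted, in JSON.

Construct AC machine:
Trie (insert patterns):
  n0 'ε': a→1 c→4
  n1 'a': b→2
  n2 'ab': a→3
  n3 'aba': ·  ←P0
  n4 'c': ·  ←P1

BFS fail/out derivation:
  n1('a'): parent n0 fail=0; on 'a' 0 → fail=0;  out ∅∪∅=∅
  n4('c'): parent n0 fail=0; on 'c' 0 → fail=0;  out {1}∪∅={1}
  n2('ab'): parent n1 fail=0; on 'b' 0 → fail=0;  out ∅∪∅=∅
  n3('aba'): parent n2 fail=0; on 'a' 0 → fail=1;  out {0}∪∅={0}

Text stream:
pos 0 'b': at 0
pos 1 'c': at 4  emit P1@[1:1]
pos 2 'c': at 4 ·f  emit P1@[2:2]
pos 3 'c': at 4 ·f  emit P1@[3:3]
pos 4 'b': at 0 ·f
pos 5 'c': at 4  emit P1@[5:5]
pos 6 'b': at 0 ·f
pos 7 'a': at 1
pos 8 'b': at 2
pos 9 'a': at 3  emit P0@[7:9]
pos 10 'c': at 4 ·f  emit P1@[10:10]
pos 11 'b': at 0 ·f
pos 12 'b': at 0
pos 13 'a': at 1
pos 14 'b': at 2
pos 15 'a': at 3  emit P0@[13:15]
pos 16 'c': at 4 ·f  emit P1@[16:16]
pos 17 'c': at 4 ·f  emit P1@[17:17]
pos 18 'c': at 4 ·f  emit P1@[18:18]
pos 19 'a': at 1 ·f
pos 20 'b': at 2
pos 21 'a': at 3  emit P0@[19:21]
pos 22 'c': at 4 ·f  emit P1@[22:22]
pos 23 'b': at 0 ·f
pos 24 'a': at 1
pos 25 'a': at 1 ·f
pos 26 'c': at 4 ·f  emit P1@[26:26]
pos 27 'c': at 4 ·f  emit P1@[27:27]
pos 28 'b': at 0 ·f
pos 29 'c': at 4  emit P1@[29:29]
pos 30 'c': at 4 ·f  emit P1@[30:30]
pos 31 'a': at 1 ·f
pos 32 'c': at 4 ·f  emit P1@[32:32]
pos 33 'b': at 0 ·f
pos 34 'c': at 4  emit P1@[34:34]
pos 35 'c': at 4 ·f  emit P1@[35:35]
pos 36 'b': at 0 ·f
pos 37 'b': at 0
pos 38 'a': at 1
pos 39 'b': at 2
pos 40 'a': at 3  emit P0@[38:40]
pos 41 'c': at 4 ·f  emit P1@[41:41]
pos 42 'b': at 0 ·f
pos 43 'b': at 0
pos 44 'a': at 1
pos 45 'b': at 2
pos 46 'a': at 3  emit P0@[44:46]
pos 47 'b': at 2 ·f
pos 48 'b': at 0 ·f
pos 49 'a': at 1
pos 50 'b': at 2
pos 51 'a': at 3  emit P0@[49:51]
pos 52 'a': at 1 ·f
pos 53 'a': at 1 ·f
pos 54 'b': at 2

Matches: [[1,1],[2,1],[3,1],[5,1],[9,0],[10,1],[15,0],[16,1],[17,1],[18,1],[21,0],[22,1],[26,1],[27,1],[29,1],[30,1],[32,1],[34,1],[35,1],[40,0],[41,1],[46,0],[51,0]]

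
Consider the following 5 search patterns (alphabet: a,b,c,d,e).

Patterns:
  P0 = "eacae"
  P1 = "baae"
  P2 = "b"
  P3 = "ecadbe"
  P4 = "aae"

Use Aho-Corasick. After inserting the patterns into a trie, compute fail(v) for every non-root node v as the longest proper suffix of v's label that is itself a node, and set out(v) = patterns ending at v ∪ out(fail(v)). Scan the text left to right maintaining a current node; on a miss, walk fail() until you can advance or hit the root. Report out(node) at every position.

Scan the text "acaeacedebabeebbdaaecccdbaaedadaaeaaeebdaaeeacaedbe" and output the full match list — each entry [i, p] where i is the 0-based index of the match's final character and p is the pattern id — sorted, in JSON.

Build:
Trie nodes:
  n0 'ε': a→15 b→6 e→1
  n1 'e': a→2 c→10
  n2 'ea': c→3
  n3 'eac': a→4
  n4 'eaca': e→5
  n5 'eacae': ·  [P0 ends]
  n6 'b': a→7  [P2 ends]
  n7 'ba': a→8
  n8 'baa': e→9
  n9 'baae': ·  [P1 ends]
  n10 'ec': a→11
  n11 'eca': d→12
  n12 'ecad': b→13
  n13 'ecadb': e→14
  n14 'ecadbe': ·  [P3 ends]
  n15 'a': a→16
  n16 'aa': e→17
  n17 'aae': ·  [P4 ends]

BFS fail/out derivation:
  n1('e'): parent n0 fail=0; on 'e' 0 → fail=0;  out ∅∪∅=∅
  n6('b'): parent n0 fail=0; on 'b' 0 → fail=0;  out {2}∪∅={2}
  n15('a'): parent n0 fail=0; on 'a' 0 → fail=0;  out ∅∪∅=∅
  n2('ea'): parent n1 fail=0; on 'a' 0 → fail=15;  out ∅∪∅=∅
  n7('ba'): parent n6 fail=0; on 'a' 0 → fail=15;  out ∅∪∅=∅
  n10('ec'): parent n1 fail=0; on 'c' 0 → fail=0;  out ∅∪∅=∅
  n16('aa'): parent n15 fail=0; on 'a' 0 → fail=15;  out ∅∪∅=∅
  n3('eac'): parent n2 fail=15; on 'c' 15→0 → fail=0;  out ∅∪∅=∅
  n8('baa'): parent n7 fail=15; on 'a' 15 → fail=16;  out ∅∪∅=∅
  n11('eca'): parent n10 fail=0; on 'a' 0 → fail=15;  out ∅∪∅=∅
  n17('aae'): parent n16 fail=15; on 'e' 15→0 → fail=1;  out {4}∪∅={4}
  n4('eaca'): parent n3 fail=0; on 'a' 0 → fail=15;  out ∅∪∅=∅
  n9('baae'): parent n8 fail=16; on 'e' 16 → fail=17;  out {1}∪{4}={1,4}
  n12('ecad'): parent n11 fail=15; on 'd' 15→0 → fail=0;  out ∅∪∅=∅
  n5('eacae'): parent n4 fail=15; on 'e' 15→0 → fail=1;  out {0}∪∅={0}
  n13('ecadb'): parent n12 fail=0; on 'b' 0 → fail=6;  out ∅∪{2}={2}
  n14('ecadbe'): parent n13 fail=6; on 'e' 6→0 → fail=1;  out {3}∪∅={3}

Text stream:
i=0 'a': node 0→15
i=1 'c': node 15→0 ·f
i=2 'a': node 0→15
i=3 'e': node 15→1 ·f
i=4 'a': node 1→2
i=5 'c': node 2→3
i=6 'e': node 3→1 ·f
i=7 'd': node 1→0 ·f
i=8 'e': node 0→1
i=9 'b': node 1→6 ·f  ** P2@[9:9]
i=10 'a': node 6→7
i=11 'b': node 7→6 ·f  ** P2@[11:11]
i=12 'e': node 6→1 ·f
i=13 'e': node 1→1 ·f
i=14 'b': node 1→6 ·f  ** P2@[14:14]
i=15 'b': node 6→6 ·f  ** P2@[15:15]
i=16 'd': node 6→0 ·f
i=17 'a': node 0→15
i=18 'a': node 15→16
i=19 'e': node 16→17  ** P4@[17:19]
i=20 'c': node 17→10 ·f
i=21 'c': node 10→0 ·f
i=22 'c': node 0→0
i=23 'd': node 0→0
i=24 'b': node 0→6  ** P2@[24:24]
i=25 'a': node 6→7
i=26 'a': node 7→8
i=27 'e': node 8→9  ** P1@[24:27],P4@[25:27]
i=28 'd': node 9→0 ·f
i=29 'a': node 0→15
i=30 'd': node 15→0 ·f
i=31 'a': node 0→15
i=32 'a': node 15→16
i=33 'e': node 16→17  ** P4@[31:33]
i=34 'a': node 17→2 ·f
i=35 'a': node 2→16 ·f
i=36 'e': node 16→17  ** P4@[34:36]
i=37 'e': node 17→1 ·f
i=38 'b': node 1→6 ·f  ** P2@[38:38]
i=39 'd': node 6→0 ·f
i=40 'a': node 0→15
i=41 'a': node 15→16
i=42 'e': node 16→17  ** P4@[40:42]
i=43 'e': node 17→1 ·f
i=44 'a': node 1→2
i=45 'c': node 2→3
i=46 'a': node 3→4
i=47 'e': node 4→5  ** P0@[43:47]
i=48 'd': node 5→0 ·f
i=49 'b': node 0→6  ** P2@[49:49]
i=50 'e': node 6→1 ·f

Result: [[9,2],[11,2],[14,2],[15,2],[19,4],[24,2],[27,1],[27,4],[33,4],[36,4],[38,2],[42,4],[47,0],[49,2]]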